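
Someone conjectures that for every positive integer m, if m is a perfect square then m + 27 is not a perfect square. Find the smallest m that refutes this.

m = 9

A counterexample is any positive integer m such that m is a perfect square but m + 27 is a perfect square; we check each in order.
For m = 1, 4 the conclusion holds.
m = 9: 9 = 3² and 9 + 27 = 36 = 6².
So m = 9 is the smallest counterexample.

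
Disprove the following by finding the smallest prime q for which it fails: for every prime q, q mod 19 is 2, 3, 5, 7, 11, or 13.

q = 2: 2 mod 19 = 2.
q = 3: 3 mod 19 = 3.
q = 5: 5 mod 19 = 5.
q = 7: 7 mod 19 = 7.
q = 11: 11 mod 19 = 11.
q = 13: 13 mod 19 = 13.
q = 17: 17 mod 19 = 17 — not in {2, 3, 5, 7, 11, 13}.
Hence q = 17 is a counterexample.

q = 17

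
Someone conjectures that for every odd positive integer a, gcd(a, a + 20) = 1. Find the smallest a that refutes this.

We need the least odd positive integer a for which gcd(a, a + 20) > 1.
a = 1: gcd(1, 21) = 1.
a = 3: gcd(3, 23) = 1.
a = 5: gcd(5, 25) = 5.
So a = 5 is the smallest counterexample.

a = 5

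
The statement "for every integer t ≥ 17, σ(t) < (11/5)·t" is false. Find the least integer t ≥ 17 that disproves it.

A counterexample is any integer t ≥ 17 such that the claim fails; we check each in order.
The first 7 eligible values, up to t = 23, all satisfy the conclusion.
t = 24: σ(24) = 60; 60 ≥ 264/5.

t = 24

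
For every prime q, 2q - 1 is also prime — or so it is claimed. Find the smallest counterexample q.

q = 5

We need the least prime q for which 2q - 1 is not prime.
For q = 2, 3 the conclusion holds.
q = 5: 2q - 1 = 9 = 3 × 3, not prime.
Hence q = 5 is a counterexample.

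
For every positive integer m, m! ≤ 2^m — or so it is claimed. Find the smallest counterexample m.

Check each positive integer m in order until m! > 2^m.
m = 1: m! = 1 and 2^m = 2, so 1 ≤ 2.
m = 2: m! = 2 and 2^m = 4, so 2 ≤ 4.
m = 3: m! = 6 and 2^m = 8, so 6 ≤ 8.
m = 4: m! = 24 and 2^m = 16, so 24 > 16.

m = 4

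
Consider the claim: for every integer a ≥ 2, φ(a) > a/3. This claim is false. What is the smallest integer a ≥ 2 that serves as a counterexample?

A counterexample is any integer a ≥ 2 such that the claim fails; we check each in order.
The first 4 eligible values, up to a = 5, all satisfy the conclusion.
a = 6: φ(6) = 2 and 6/3 = 2, so φ(6) ≤ 6/3.

a = 6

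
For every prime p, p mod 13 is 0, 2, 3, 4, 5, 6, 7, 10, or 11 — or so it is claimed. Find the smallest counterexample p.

p = 47

For p = 2, 3, 5, 7, …, 37, 41, 43 the conclusion holds.
p = 47: 47 mod 13 = 8 — not in {0, 2, 3, 4, 5, 6, 7, 10, 11}.
So p = 47 is the smallest counterexample.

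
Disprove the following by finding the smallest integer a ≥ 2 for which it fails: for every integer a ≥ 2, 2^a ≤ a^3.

A counterexample is any integer a ≥ 2 such that 2^a > a^3; we check each in order.
The first 8 eligible values, up to a = 9, all satisfy the conclusion.
a = 10: 2^a = 1024 and a^3 = 1000, so 1024 > 1000.

a = 10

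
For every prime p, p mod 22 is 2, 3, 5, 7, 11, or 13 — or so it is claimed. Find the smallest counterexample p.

p = 17

The first 6 eligible values, up to p = 13, all satisfy the conclusion.
p = 17: 17 mod 22 = 17 — not in {2, 3, 5, 7, 11, 13}.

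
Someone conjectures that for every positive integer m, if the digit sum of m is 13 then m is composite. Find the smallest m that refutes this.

We need the least positive integer m for which the digit sum of m is 13 but m is prime.
For m = 49, 58 the conclusion holds.
m = 67: digit sum 13; 67 is prime, not composite.
Hence m = 67 is a counterexample.

m = 67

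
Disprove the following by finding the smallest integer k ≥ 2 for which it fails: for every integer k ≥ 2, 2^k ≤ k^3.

A counterexample is any integer k ≥ 2 such that 2^k > k^3; we check each in order.
For k = 2, 3, 4, 5, 6, 7, 8, 9 the conclusion holds.
k = 10: 2^k = 1024 and k^3 = 1000, so 1024 > 1000.
Hence k = 10 is a counterexample.

k = 10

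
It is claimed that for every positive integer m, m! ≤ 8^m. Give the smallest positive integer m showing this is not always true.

We need the least positive integer m for which m! > 8^m.
For m = 1, 2, 3, 4, …, 17, 18, 19 the conclusion holds.
m = 20: m! = 2432902008176640000 and 8^m = 1152921504606846976, so 2432902008176640000 > 1152921504606846976.
Thus m = 20 disproves the claim, and no smaller m works.

m = 20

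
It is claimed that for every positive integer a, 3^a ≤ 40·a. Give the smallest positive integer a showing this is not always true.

a = 5

The first 4 eligible values, up to a = 4, all satisfy the conclusion.
a = 5: 3^a = 243 and 40·a = 200, so 243 > 200.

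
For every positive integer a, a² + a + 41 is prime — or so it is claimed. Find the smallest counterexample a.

a = 40

A counterexample is any positive integer a such that a² + a + 41 is not prime; we check each in order.
For a = 1, 2, 3, 4, …, 37, 38, 39 the conclusion holds.
a = 40: a² + a + 41 = 1681 = 41 × 41, composite.
Hence a = 40 is a counterexample.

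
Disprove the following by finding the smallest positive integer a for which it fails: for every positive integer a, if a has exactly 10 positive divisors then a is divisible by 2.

a = 405

A counterexample is any positive integer a such that a has exactly 10 positive divisors but a is not divisible by 2; we check each in order.
For a = 48, 80, 112, 162, 176, 208, 272, 304, 368 the conclusion holds.
a = 405: τ(405) = 10; 405 mod 2 = 1.
Hence a = 405 is a counterexample.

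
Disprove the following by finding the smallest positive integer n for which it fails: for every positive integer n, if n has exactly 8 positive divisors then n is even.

A counterexample is any positive integer n such that n has exactly 8 positive divisors but n is odd; we check each in order.
The first 12 eligible values, up to n = 104, all satisfy the conclusion.
n = 105: divisors of 105: 1, 3, 5, 7, 15, 21, 35, 105; 105 is odd.
Hence n = 105 is a counterexample.

n = 105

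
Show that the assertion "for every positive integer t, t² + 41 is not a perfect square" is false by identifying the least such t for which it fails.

t = 20

Check each positive integer t in order until t² + 41 is a perfect square.
For t = 1, 2, 3, 4, …, 17, 18, 19 the conclusion holds.
t = 20: 20² + 41 = 441 = 21², a perfect square.
Thus t = 20 disproves the claim, and no smaller t works.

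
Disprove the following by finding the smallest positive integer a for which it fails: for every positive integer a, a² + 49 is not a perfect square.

A counterexample is any positive integer a such that a² + 49 is a perfect square; we check each in order.
For a = 1, 2, 3, 4, …, 21, 22, 23 the conclusion holds.
a = 24: 24² + 49 = 625 = 25², a perfect square.

a = 24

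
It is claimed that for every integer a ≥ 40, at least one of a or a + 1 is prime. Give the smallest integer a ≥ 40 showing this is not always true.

a = 44

A counterexample is any integer a ≥ 40 such that a, a + 1 are both composite; we check each in order.
a = 40: 41 is prime.
a = 41: 41 is prime.
a = 42: 43 is prime.
a = 43: 43 is prime.
a = 44: 44 = 2 × 22; 45 = 3 × 15 — both composite.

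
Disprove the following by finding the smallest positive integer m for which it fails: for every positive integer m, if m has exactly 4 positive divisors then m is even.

Check each positive integer m in order until m has exactly 4 positive divisors but m is odd.
For m = 6, 8, 10, 14 the conclusion holds.
m = 15: divisors of 15: 1, 3, 5, 15; 15 is odd.

m = 15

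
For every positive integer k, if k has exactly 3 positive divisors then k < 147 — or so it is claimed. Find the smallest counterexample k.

k = 169

A counterexample is any positive integer k such that k has exactly 3 positive divisors but the claim fails; we check each in order.
For k = 4, 9, 25, 49, 121 the conclusion holds.
k = 169: τ(169) = 3; 169 ≥ 147.
So k = 169 is the smallest counterexample.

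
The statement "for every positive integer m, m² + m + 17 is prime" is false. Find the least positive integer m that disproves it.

Check each positive integer m in order until m² + m + 17 is not prime.
For m = 1, 2, 3, 4, …, 13, 14, 15 the conclusion holds.
m = 16: m² + m + 17 = 289 = 17 × 17, composite.

m = 16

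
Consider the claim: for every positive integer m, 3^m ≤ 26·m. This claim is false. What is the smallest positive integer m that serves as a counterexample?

m = 5

A counterexample is any positive integer m such that 3^m > 26·m; we check each in order.
For m = 1, 2, 3, 4 the conclusion holds.
m = 5: 3^m = 243 and 26·m = 130, so 243 > 130.
Thus m = 5 disproves the claim, and no smaller m works.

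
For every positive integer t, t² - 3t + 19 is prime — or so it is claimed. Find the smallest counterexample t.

We need the least positive integer t for which t² - 3t + 19 is not prime.
For t = 1, 2, 3, 4, …, 15, 16, 17 the conclusion holds.
t = 18: t² - 3t + 19 = 289 = 17 × 17, composite.

t = 18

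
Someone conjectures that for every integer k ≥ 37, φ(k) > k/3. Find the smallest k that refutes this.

k = 42

Check each integer k ≥ 37 in order until the claim fails.
The first 5 eligible values, up to k = 41, all satisfy the conclusion.
k = 42: φ(42) = 12 and 42/3 = 14, so φ(42) ≤ 42/3.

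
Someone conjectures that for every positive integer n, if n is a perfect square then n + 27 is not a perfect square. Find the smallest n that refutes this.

We need the least positive integer n for which n is a perfect square but n + 27 is a perfect square.
n = 1: 1 + 27 = 28, not a perfect square.
n = 4: 4 + 27 = 31, not a perfect square.
n = 9: 9 = 3² and 9 + 27 = 36 = 6².
Thus n = 9 disproves the claim, and no smaller n works.

n = 9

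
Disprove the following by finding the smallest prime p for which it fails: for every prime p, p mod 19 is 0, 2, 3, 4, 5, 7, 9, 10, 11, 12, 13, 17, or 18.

We need the least prime p for which the claim fails.
For p = 2, 3, 5, 7, …, 41, 43, 47 the conclusion holds.
p = 53: 53 mod 19 = 15 — not in {0, 2, 3, 4, 5, 7, 9, 10, 11, 12, 13, 17, 18}.

p = 53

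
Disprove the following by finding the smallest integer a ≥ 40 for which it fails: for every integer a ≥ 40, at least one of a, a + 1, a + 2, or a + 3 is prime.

a = 48

The first 8 eligible values, up to a = 47, all satisfy the conclusion.
a = 48: 48 = 2 × 24; 49 = 7 × 7; 50 = 2 × 25; 51 = 3 × 17 — all composite.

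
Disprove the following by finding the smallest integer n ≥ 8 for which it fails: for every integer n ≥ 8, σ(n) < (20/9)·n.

We need the least integer n ≥ 8 for which the claim fails.
The first 4 eligible values, up to n = 11, all satisfy the conclusion.
n = 12: σ(12) = 28; 28 ≥ 80/3.
Hence n = 12 is a counterexample.

n = 12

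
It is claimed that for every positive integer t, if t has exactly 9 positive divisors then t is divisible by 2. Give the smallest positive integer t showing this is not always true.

Check each positive integer t in order until t has exactly 9 positive divisors but t is not divisible by 2.
t = 36: τ(36) = 9; 36 mod 2 = 0.
t = 100: τ(100) = 9; 100 mod 2 = 0.
t = 196: τ(196) = 9; 196 mod 2 = 0.
t = 225: τ(225) = 9; 225 mod 2 = 1.
So t = 225 is the smallest counterexample.

t = 225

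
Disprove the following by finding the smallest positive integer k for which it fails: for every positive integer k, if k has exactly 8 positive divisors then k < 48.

k = 54

k = 24: τ(24) = 8; 24 < 48.
k = 30: τ(30) = 8; 30 < 48.
k = 40: τ(40) = 8; 40 < 48.
k = 42: τ(42) = 8; 42 < 48.
k = 54: τ(54) = 8; 54 ≥ 48.
Hence k = 54 is a counterexample.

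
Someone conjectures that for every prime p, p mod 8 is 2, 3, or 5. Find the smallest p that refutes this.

Check each prime p in order until the claim fails.
p = 2: 2 mod 8 = 2.
p = 3: 3 mod 8 = 3.
p = 5: 5 mod 8 = 5.
p = 7: 7 mod 8 = 7 — not in {2, 3, 5}.
Thus p = 7 disproves the claim, and no smaller p works.

p = 7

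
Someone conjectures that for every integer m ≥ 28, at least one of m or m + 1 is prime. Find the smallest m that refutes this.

m = 32

We need the least integer m ≥ 28 for which m, m + 1 are both composite.
The first 4 eligible values, up to m = 31, all satisfy the conclusion.
m = 32: 32 = 2 × 16; 33 = 3 × 11 — both composite.
Hence m = 32 is a counterexample.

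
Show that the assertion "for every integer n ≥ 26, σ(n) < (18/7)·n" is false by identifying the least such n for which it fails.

n = 48

We need the least integer n ≥ 26 for which the claim fails.
The first 22 eligible values, up to n = 47, all satisfy the conclusion.
n = 48: σ(48) = 124; 124 ≥ 864/7.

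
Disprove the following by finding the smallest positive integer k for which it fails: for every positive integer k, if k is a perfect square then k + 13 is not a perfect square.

A counterexample is any positive integer k such that k is a perfect square but k + 13 is a perfect square; we check each in order.
k = 1: 1 + 13 = 14, not a perfect square.
k = 4: 4 + 13 = 17, not a perfect square.
k = 9: 9 + 13 = 22, not a perfect square.
k = 16: 16 + 13 = 29, not a perfect square.
k = 25: 25 + 13 = 38, not a perfect square.
k = 36: 36 = 6² and 36 + 13 = 49 = 7².
So k = 36 is the smallest counterexample.

k = 36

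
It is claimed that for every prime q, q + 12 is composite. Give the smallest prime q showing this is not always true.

A counterexample is any prime q such that q + 12 is prime; we check each in order.
For q = 2, 3 the conclusion holds.
q = 5: q + 12 = 17, prime — not composite.
So q = 5 is the smallest counterexample.

q = 5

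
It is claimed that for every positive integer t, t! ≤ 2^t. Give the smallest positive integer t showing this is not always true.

t = 4

We need the least positive integer t for which t! > 2^t.
t = 1: t! = 1 and 2^t = 2, so 1 ≤ 2.
t = 2: t! = 2 and 2^t = 4, so 2 ≤ 4.
t = 3: t! = 6 and 2^t = 8, so 6 ≤ 8.
t = 4: t! = 24 and 2^t = 16, so 24 > 16.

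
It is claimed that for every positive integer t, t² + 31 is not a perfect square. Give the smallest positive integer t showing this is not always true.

t = 15

A counterexample is any positive integer t such that t² + 31 is a perfect square; we check each in order.
For t = 1, 2, 3, 4, …, 12, 13, 14 the conclusion holds.
t = 15: 15² + 31 = 256 = 16², a perfect square.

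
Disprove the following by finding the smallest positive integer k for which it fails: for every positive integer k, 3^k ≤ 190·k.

k = 7

A counterexample is any positive integer k such that 3^k > 190·k; we check each in order.
For k = 1, 2, 3, 4, 5, 6 the conclusion holds.
k = 7: 3^k = 2187 and 190·k = 1330, so 2187 > 1330.
Thus k = 7 disproves the claim, and no smaller k works.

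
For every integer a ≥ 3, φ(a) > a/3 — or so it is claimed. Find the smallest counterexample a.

A counterexample is any integer a ≥ 3 such that the claim fails; we check each in order.
a = 3: φ(3) = 2 and 3/3 = 1, so φ(3) > 3/3.
a = 4: φ(4) = 2 and 4/3 = 4/3, so φ(4) > 4/3.
a = 5: φ(5) = 4 and 5/3 = 5/3, so φ(5) > 5/3.
a = 6: φ(6) = 2 and 6/3 = 2, so φ(6) ≤ 6/3.

a = 6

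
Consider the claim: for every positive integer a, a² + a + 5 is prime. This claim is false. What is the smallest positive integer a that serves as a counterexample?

a = 4

We need the least positive integer a for which a² + a + 5 is not prime.
For a = 1, 2, 3 the conclusion holds.
a = 4: a² + a + 5 = 25 = 5 × 5, composite.
So a = 4 is the smallest counterexample.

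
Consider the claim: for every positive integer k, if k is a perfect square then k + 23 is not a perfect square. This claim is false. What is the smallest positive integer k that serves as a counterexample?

Check each positive integer k in order until k is a perfect square but k + 23 is a perfect square.
The first 10 eligible values, up to k = 100, all satisfy the conclusion.
k = 121: 121 = 11² and 121 + 23 = 144 = 12².
So k = 121 is the smallest counterexample.

k = 121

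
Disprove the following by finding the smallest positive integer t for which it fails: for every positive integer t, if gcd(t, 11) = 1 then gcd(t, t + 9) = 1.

t = 3

We need the least positive integer t for which gcd(t, 11) = 1 but gcd(t, t + 9) > 1.
t = 1: gcd(1, 10) = 1.
t = 2: gcd(2, 11) = 1.
t = 3: gcd(3, 12) = 3.
Thus t = 3 disproves the claim, and no smaller t works.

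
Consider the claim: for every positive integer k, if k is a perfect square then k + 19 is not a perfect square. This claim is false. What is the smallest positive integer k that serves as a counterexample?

For k = 1, 4, 9, 16, 25, 36, 49, 64 the conclusion holds.
k = 81: 81 = 9² and 81 + 19 = 100 = 10².
Thus k = 81 disproves the claim, and no smaller k works.

k = 81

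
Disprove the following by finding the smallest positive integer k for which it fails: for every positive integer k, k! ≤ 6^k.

k = 14

Check each positive integer k in order until k! > 6^k.
For k = 1, 2, 3, 4, …, 11, 12, 13 the conclusion holds.
k = 14: k! = 87178291200 and 6^k = 78364164096, so 87178291200 > 78364164096.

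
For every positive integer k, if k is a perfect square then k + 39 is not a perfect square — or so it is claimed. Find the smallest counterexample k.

Check each positive integer k in order until k is a perfect square but k + 39 is a perfect square.
The first 4 eligible values, up to k = 16, all satisfy the conclusion.
k = 25: 25 = 5² and 25 + 39 = 64 = 8².

k = 25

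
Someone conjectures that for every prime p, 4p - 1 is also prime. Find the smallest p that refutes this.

For p = 2, 3, 5 the conclusion holds.
p = 7: 4p - 1 = 27 = 3 × 9, not prime.
Hence p = 7 is a counterexample.

p = 7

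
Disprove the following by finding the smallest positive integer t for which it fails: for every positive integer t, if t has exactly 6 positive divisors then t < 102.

t = 116

A counterexample is any positive integer t such that t has exactly 6 positive divisors but the claim fails; we check each in order.
For t = 12, 18, 20, 28, …, 92, 98, 99 the conclusion holds.
t = 116: τ(116) = 6; 116 ≥ 102.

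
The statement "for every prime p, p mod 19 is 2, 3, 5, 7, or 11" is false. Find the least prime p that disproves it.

p = 13

We need the least prime p for which the claim fails.
p = 2: 2 mod 19 = 2.
p = 3: 3 mod 19 = 3.
p = 5: 5 mod 19 = 5.
p = 7: 7 mod 19 = 7.
p = 11: 11 mod 19 = 11.
p = 13: 13 mod 19 = 13 — not in {2, 3, 5, 7, 11}.
Hence p = 13 is a counterexample.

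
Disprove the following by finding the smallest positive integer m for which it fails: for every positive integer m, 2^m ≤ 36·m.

Check each positive integer m in order until 2^m > 36·m.
For m = 1, 2, 3, 4, 5, 6, 7, 8 the conclusion holds.
m = 9: 2^m = 512 and 36·m = 324, so 512 > 324.
Hence m = 9 is a counterexample.

m = 9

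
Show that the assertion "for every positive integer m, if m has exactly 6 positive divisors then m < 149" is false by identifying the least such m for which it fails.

m = 153

For m = 12, 18, 20, 28, …, 124, 147, 148 the conclusion holds.
m = 153: τ(153) = 6; 153 ≥ 149.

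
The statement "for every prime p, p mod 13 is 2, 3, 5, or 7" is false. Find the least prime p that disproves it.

p = 11

A counterexample is any prime p such that the claim fails; we check each in order.
p = 2: 2 mod 13 = 2.
p = 3: 3 mod 13 = 3.
p = 5: 5 mod 13 = 5.
p = 7: 7 mod 13 = 7.
p = 11: 11 mod 13 = 11 — not in {2, 3, 5, 7}.
So p = 11 is the smallest counterexample.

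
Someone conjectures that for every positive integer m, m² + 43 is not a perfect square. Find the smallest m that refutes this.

We need the least positive integer m for which m² + 43 is a perfect square.
For m = 1, 2, 3, 4, …, 18, 19, 20 the conclusion holds.
m = 21: 21² + 43 = 484 = 22², a perfect square.
Hence m = 21 is a counterexample.

m = 21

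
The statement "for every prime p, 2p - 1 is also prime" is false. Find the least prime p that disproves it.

For p = 2, 3 the conclusion holds.
p = 5: 2p - 1 = 9 = 3 × 3, not prime.
Hence p = 5 is a counterexample.

p = 5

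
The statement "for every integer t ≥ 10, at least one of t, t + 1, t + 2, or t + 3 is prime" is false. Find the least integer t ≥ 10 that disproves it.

Check each integer t ≥ 10 in order until t, t + 1, t + 2, t + 3 are all composite.
For t = 10, 11, 12, 13, …, 21, 22, 23 the conclusion holds.
t = 24: 24 = 2 × 12; 25 = 5 × 5; 26 = 2 × 13; 27 = 3 × 9 — all composite.
Hence t = 24 is a counterexample.

t = 24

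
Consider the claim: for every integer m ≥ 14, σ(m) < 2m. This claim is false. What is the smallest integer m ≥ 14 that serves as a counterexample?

m = 18

A counterexample is any integer m ≥ 14 such that the claim fails; we check each in order.
For m = 14, 15, 16, 17 the conclusion holds.
m = 18: σ(18) = 39; 39 ≥ 36.
So m = 18 is the smallest counterexample.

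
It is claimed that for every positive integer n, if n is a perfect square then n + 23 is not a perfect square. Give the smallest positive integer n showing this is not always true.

n = 121

We need the least positive integer n for which n is a perfect square but n + 23 is a perfect square.
The first 10 eligible values, up to n = 100, all satisfy the conclusion.
n = 121: 121 = 11² and 121 + 23 = 144 = 12².
So n = 121 is the smallest counterexample.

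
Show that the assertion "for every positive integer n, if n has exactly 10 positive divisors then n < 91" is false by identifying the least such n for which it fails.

n = 112

For n = 48, 80 the conclusion holds.
n = 112: τ(112) = 10; 112 ≥ 91.
Thus n = 112 disproves the claim, and no smaller n works.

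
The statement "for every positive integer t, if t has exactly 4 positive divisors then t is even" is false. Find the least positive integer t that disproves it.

t = 15

For t = 6, 8, 10, 14 the conclusion holds.
t = 15: divisors of 15: 1, 3, 5, 15; 15 is odd.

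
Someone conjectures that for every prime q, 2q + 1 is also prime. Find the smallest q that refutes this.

q = 7

We need the least prime q for which 2q + 1 is not prime.
For q = 2, 3, 5 the conclusion holds.
q = 7: 2q + 1 = 15 = 3 × 5, not prime.
Hence q = 7 is a counterexample.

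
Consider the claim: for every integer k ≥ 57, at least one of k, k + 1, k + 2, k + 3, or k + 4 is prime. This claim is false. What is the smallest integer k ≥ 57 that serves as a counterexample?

We need the least integer k ≥ 57 for which k, k + 1, k + 2, k + 3, k + 4 are all composite.
For k = 57, 58, 59, 60, 61 the conclusion holds.
k = 62: 62 = 2 × 31; 63 = 3 × 21; 64 = 2 × 32; 65 = 5 × 13; 66 = 2 × 33 — all composite.
Hence k = 62 is a counterexample.

k = 62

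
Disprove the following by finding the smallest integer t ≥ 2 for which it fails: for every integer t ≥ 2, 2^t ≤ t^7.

t = 37

For t = 2, 3, 4, 5, …, 34, 35, 36 the conclusion holds.
t = 37: 2^t = 137438953472 and t^7 = 94931877133, so 137438953472 > 94931877133.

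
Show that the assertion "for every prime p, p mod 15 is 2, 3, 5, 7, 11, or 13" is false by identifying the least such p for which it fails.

A counterexample is any prime p such that the claim fails; we check each in order.
For p = 2, 3, 5, 7, 11, 13, 17 the conclusion holds.
p = 19: 19 mod 15 = 4 — not in {2, 3, 5, 7, 11, 13}.
Thus p = 19 disproves the claim, and no smaller p works.

p = 19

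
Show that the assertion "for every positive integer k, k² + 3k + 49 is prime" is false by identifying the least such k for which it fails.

k = 4

k = 1: k² + 3k + 49 = 53, prime.
k = 2: k² + 3k + 49 = 59, prime.
k = 3: k² + 3k + 49 = 67, prime.
k = 4: k² + 3k + 49 = 77 = 7 × 11, composite.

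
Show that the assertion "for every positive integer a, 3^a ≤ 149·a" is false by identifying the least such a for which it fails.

a = 7

Check each positive integer a in order until 3^a > 149·a.
For a = 1, 2, 3, 4, 5, 6 the conclusion holds.
a = 7: 3^a = 2187 and 149·a = 1043, so 2187 > 1043.
Hence a = 7 is a counterexample.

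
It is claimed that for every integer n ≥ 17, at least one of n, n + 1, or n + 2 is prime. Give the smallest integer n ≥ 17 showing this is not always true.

n = 20

We need the least integer n ≥ 17 for which n, n + 1, n + 2 are all composite.
n = 17: 17 is prime.
n = 18: 19 is prime.
n = 19: 19 is prime.
n = 20: 20 = 2 × 10; 21 = 3 × 7; 22 = 2 × 11 — all composite.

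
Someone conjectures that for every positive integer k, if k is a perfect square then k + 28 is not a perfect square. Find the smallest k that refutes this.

A counterexample is any positive integer k such that k is a perfect square but k + 28 is a perfect square; we check each in order.
k = 1: 1 + 28 = 29, not a perfect square.
k = 4: 4 + 28 = 32, not a perfect square.
k = 9: 9 + 28 = 37, not a perfect square.
k = 16: 16 + 28 = 44, not a perfect square.
k = 25: 25 + 28 = 53, not a perfect square.
k = 36: 36 = 6² and 36 + 28 = 64 = 8².
So k = 36 is the smallest counterexample.

k = 36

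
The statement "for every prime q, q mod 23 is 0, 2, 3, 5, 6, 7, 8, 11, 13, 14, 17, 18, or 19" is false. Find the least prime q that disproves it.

q = 43

For q = 2, 3, 5, 7, …, 31, 37, 41 the conclusion holds.
q = 43: 43 mod 23 = 20 — not in {0, 2, 3, 5, 6, 7, 8, 11, 13, 14, 17, 18, 19}.
Hence q = 43 is a counterexample.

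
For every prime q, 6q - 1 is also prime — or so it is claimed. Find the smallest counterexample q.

q = 11

q = 2: 6q - 1 = 11, prime.
q = 3: 6q - 1 = 17, prime.
q = 5: 6q - 1 = 29, prime.
q = 7: 6q - 1 = 41, prime.
q = 11: 6q - 1 = 65 = 5 × 13, not prime.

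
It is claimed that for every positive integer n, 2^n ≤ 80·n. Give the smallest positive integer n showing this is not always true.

Check each positive integer n in order until 2^n > 80·n.
For n = 1, 2, 3, 4, 5, 6, 7, 8, 9 the conclusion holds.
n = 10: 2^n = 1024 and 80·n = 800, so 1024 > 800.

n = 10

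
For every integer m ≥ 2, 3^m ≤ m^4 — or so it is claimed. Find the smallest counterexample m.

We need the least integer m ≥ 2 for which 3^m > m^4.
For m = 2, 3, 4, 5, 6, 7 the conclusion holds.
m = 8: 3^m = 6561 and m^4 = 4096, so 6561 > 4096.
Thus m = 8 disproves the claim, and no smaller m works.

m = 8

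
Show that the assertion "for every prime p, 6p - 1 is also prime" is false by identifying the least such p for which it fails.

A counterexample is any prime p such that 6p - 1 is not prime; we check each in order.
For p = 2, 3, 5, 7 the conclusion holds.
p = 11: 6p - 1 = 65 = 5 × 13, not prime.

p = 11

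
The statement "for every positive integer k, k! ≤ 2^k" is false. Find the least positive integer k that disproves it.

k = 4

A counterexample is any positive integer k such that k! > 2^k; we check each in order.
k = 1: k! = 1 and 2^k = 2, so 1 ≤ 2.
k = 2: k! = 2 and 2^k = 4, so 2 ≤ 4.
k = 3: k! = 6 and 2^k = 8, so 6 ≤ 8.
k = 4: k! = 24 and 2^k = 16, so 24 > 16.
Thus k = 4 disproves the claim, and no smaller k works.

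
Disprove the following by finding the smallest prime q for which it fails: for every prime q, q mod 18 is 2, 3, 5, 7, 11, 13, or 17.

q = 2: 2 mod 18 = 2.
q = 3: 3 mod 18 = 3.
q = 5: 5 mod 18 = 5.
q = 7: 7 mod 18 = 7.
q = 11: 11 mod 18 = 11.
q = 13: 13 mod 18 = 13.
q = 17: 17 mod 18 = 17.
q = 19: 19 mod 18 = 1 — not in {2, 3, 5, 7, 11, 13, 17}.
Thus q = 19 disproves the claim, and no smaller q works.

q = 19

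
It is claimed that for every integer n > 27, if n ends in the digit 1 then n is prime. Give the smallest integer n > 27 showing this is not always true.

n = 51

n = 31: 31 ends in 1 and is prime.
n = 41: 41 ends in 1 and is prime.
n = 51: 51 ends in 1; 51 = 3 × 17, composite.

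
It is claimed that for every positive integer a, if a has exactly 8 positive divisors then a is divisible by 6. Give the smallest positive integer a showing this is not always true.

We need the least positive integer a for which a has exactly 8 positive divisors but a is not divisible by 6.
For a = 24, 30 the conclusion holds.
a = 40: τ(40) = 8; 40 mod 6 = 4.
So a = 40 is the smallest counterexample.

a = 40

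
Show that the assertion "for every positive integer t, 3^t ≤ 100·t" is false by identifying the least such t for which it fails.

We need the least positive integer t for which 3^t > 100·t.
The first 5 eligible values, up to t = 5, all satisfy the conclusion.
t = 6: 3^t = 729 and 100·t = 600, so 729 > 600.
Hence t = 6 is a counterexample.

t = 6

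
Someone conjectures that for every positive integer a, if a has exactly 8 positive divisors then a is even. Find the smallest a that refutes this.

Check each positive integer a in order until a has exactly 8 positive divisors but a is odd.
For a = 24, 30, 40, 42, …, 88, 102, 104 the conclusion holds.
a = 105: divisors of 105: 1, 3, 5, 7, 15, 21, 35, 105; 105 is odd.
Hence a = 105 is a counterexample.

a = 105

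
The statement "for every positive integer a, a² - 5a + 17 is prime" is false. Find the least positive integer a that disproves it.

We need the least positive integer a for which a² - 5a + 17 is not prime.
For a = 1, 2, 3, 4, …, 10, 11, 12 the conclusion holds.
a = 13: a² - 5a + 17 = 121 = 11 × 11, composite.

a = 13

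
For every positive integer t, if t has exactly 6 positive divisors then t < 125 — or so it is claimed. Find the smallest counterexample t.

t = 147

We need the least positive integer t for which t has exactly 6 positive divisors but the claim fails.
The first 19 eligible values, up to t = 124, all satisfy the conclusion.
t = 147: τ(147) = 6; 147 ≥ 125.
Hence t = 147 is a counterexample.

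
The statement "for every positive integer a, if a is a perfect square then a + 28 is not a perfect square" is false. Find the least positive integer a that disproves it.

a = 36

a = 1: 1 + 28 = 29, not a perfect square.
a = 4: 4 + 28 = 32, not a perfect square.
a = 9: 9 + 28 = 37, not a perfect square.
a = 16: 16 + 28 = 44, not a perfect square.
a = 25: 25 + 28 = 53, not a perfect square.
a = 36: 36 = 6² and 36 + 28 = 64 = 8².
Hence a = 36 is a counterexample.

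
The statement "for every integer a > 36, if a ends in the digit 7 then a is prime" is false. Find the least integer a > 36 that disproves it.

a = 57

We need the least integer a > 36 for which a ends in the digit 7 but a is not prime.
a = 37: 37 ends in 7 and is prime.
a = 47: 47 ends in 7 and is prime.
a = 57: 57 ends in 7; 57 = 3 × 19, composite.
So a = 57 is the smallest counterexample.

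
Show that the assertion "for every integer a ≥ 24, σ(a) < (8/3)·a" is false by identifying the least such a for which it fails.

We need the least integer a ≥ 24 for which the claim fails.
The first 36 eligible values, up to a = 59, all satisfy the conclusion.
a = 60: σ(60) = 168; 168 ≥ 160.
Hence a = 60 is a counterexample.

a = 60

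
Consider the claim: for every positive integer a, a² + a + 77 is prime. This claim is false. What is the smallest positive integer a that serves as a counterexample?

a = 6

Check each positive integer a in order until a² + a + 77 is not prime.
a = 1: a² + a + 77 = 79, prime.
a = 2: a² + a + 77 = 83, prime.
a = 3: a² + a + 77 = 89, prime.
a = 4: a² + a + 77 = 97, prime.
a = 5: a² + a + 77 = 107, prime.
a = 6: a² + a + 77 = 119 = 7 × 17, composite.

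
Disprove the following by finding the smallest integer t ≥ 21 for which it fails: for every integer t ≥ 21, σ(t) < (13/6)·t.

t = 24

A counterexample is any integer t ≥ 21 such that the claim fails; we check each in order.
t = 21: σ(21) = 32; 32 < 91/2.
t = 22: σ(22) = 36; 36 < 143/3.
t = 23: σ(23) = 24; 24 < 299/6.
t = 24: σ(24) = 60; 60 ≥ 52.
Hence t = 24 is a counterexample.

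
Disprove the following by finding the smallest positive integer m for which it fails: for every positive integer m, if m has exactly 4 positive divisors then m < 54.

m = 55

For m = 6, 8, 10, 14, …, 39, 46, 51 the conclusion holds.
m = 55: τ(55) = 4; 55 ≥ 54.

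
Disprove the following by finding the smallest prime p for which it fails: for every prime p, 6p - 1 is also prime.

We need the least prime p for which 6p - 1 is not prime.
p = 2: 6p - 1 = 11, prime.
p = 3: 6p - 1 = 17, prime.
p = 5: 6p - 1 = 29, prime.
p = 7: 6p - 1 = 41, prime.
p = 11: 6p - 1 = 65 = 5 × 13, not prime.
Hence p = 11 is a counterexample.

p = 11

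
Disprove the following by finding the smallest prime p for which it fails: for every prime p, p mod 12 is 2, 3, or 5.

p = 7

We need the least prime p for which the claim fails.
p = 2: 2 mod 12 = 2.
p = 3: 3 mod 12 = 3.
p = 5: 5 mod 12 = 5.
p = 7: 7 mod 12 = 7 — not in {2, 3, 5}.
Hence p = 7 is a counterexample.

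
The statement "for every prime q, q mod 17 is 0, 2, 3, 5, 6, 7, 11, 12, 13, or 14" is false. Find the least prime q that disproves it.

q = 43

The first 13 eligible values, up to q = 41, all satisfy the conclusion.
q = 43: 43 mod 17 = 9 — not in {0, 2, 3, 5, 6, 7, 11, 12, 13, 14}.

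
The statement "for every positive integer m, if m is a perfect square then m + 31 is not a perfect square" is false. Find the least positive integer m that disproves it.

m = 225

Check each positive integer m in order until m is a perfect square but m + 31 is a perfect square.
For m = 1, 4, 9, 16, …, 144, 169, 196 the conclusion holds.
m = 225: 225 = 15² and 225 + 31 = 256 = 16².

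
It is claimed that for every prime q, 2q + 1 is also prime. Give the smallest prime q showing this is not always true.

q = 7

We need the least prime q for which 2q + 1 is not prime.
For q = 2, 3, 5 the conclusion holds.
q = 7: 2q + 1 = 15 = 3 × 5, not prime.
Hence q = 7 is a counterexample.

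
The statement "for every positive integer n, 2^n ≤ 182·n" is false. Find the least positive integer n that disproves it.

A counterexample is any positive integer n such that 2^n > 182·n; we check each in order.
For n = 1, 2, 3, 4, 5, 6, 7, 8, 9, 10 the conclusion holds.
n = 11: 2^n = 2048 and 182·n = 2002, so 2048 > 2002.
Thus n = 11 disproves the claim, and no smaller n works.

n = 11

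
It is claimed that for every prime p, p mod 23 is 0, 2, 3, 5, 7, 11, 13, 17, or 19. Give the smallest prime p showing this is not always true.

We need the least prime p for which the claim fails.
For p = 2, 3, 5, 7, 11, 13, 17, 19, 23 the conclusion holds.
p = 29: 29 mod 23 = 6 — not in {0, 2, 3, 5, 7, 11, 13, 17, 19}.

p = 29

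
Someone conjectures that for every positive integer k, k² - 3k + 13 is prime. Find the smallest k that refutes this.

k = 12

For k = 1, 2, 3, 4, …, 9, 10, 11 the conclusion holds.
k = 12: k² - 3k + 13 = 121 = 11 × 11, composite.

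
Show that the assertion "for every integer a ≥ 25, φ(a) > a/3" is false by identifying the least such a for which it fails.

A counterexample is any integer a ≥ 25 such that the claim fails; we check each in order.
The first 5 eligible values, up to a = 29, all satisfy the conclusion.
a = 30: φ(30) = 8 and 30/3 = 10, so φ(30) ≤ 30/3.

a = 30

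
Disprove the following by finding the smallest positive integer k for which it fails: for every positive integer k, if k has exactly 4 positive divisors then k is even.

We need the least positive integer k for which k has exactly 4 positive divisors but k is odd.
The first 4 eligible values, up to k = 14, all satisfy the conclusion.
k = 15: divisors of 15: 1, 3, 5, 15; 15 is odd.
So k = 15 is the smallest counterexample.

k = 15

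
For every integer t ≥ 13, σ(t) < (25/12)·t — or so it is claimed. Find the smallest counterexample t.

We need the least integer t ≥ 13 for which the claim fails.
The first 5 eligible values, up to t = 17, all satisfy the conclusion.
t = 18: σ(18) = 39; 39 ≥ 75/2.
So t = 18 is the smallest counterexample.

t = 18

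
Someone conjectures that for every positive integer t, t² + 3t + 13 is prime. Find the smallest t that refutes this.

A counterexample is any positive integer t such that t² + 3t + 13 is not prime; we check each in order.
t = 1: t² + 3t + 13 = 17, prime.
t = 2: t² + 3t + 13 = 23, prime.
t = 3: t² + 3t + 13 = 31, prime.
t = 4: t² + 3t + 13 = 41, prime.
t = 5: t² + 3t + 13 = 53, prime.
t = 6: t² + 3t + 13 = 67, prime.
t = 7: t² + 3t + 13 = 83, prime.
t = 8: t² + 3t + 13 = 101, prime.
t = 9: t² + 3t + 13 = 121 = 11 × 11, composite.
Hence t = 9 is a counterexample.

t = 9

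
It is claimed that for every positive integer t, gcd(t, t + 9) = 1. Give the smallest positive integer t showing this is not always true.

t = 3

Check each positive integer t in order until gcd(t, t + 9) > 1.
For t = 1, 2 the conclusion holds.
t = 3: gcd(3, 12) = 3.
Thus t = 3 disproves the claim, and no smaller t works.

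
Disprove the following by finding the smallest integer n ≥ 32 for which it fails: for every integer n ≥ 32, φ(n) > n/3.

We need the least integer n ≥ 32 for which the claim fails.
The first 4 eligible values, up to n = 35, all satisfy the conclusion.
n = 36: φ(36) = 12 and 36/3 = 12, so φ(36) ≤ 36/3.
So n = 36 is the smallest counterexample.

n = 36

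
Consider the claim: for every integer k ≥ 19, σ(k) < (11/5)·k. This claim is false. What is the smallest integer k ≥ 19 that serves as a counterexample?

k = 24

Check each integer k ≥ 19 in order until the claim fails.
k = 19: σ(19) = 20; 20 < 209/5.
k = 20: σ(20) = 42; 42 < 44.
k = 21: σ(21) = 32; 32 < 231/5.
k = 22: σ(22) = 36; 36 < 242/5.
k = 23: σ(23) = 24; 24 < 253/5.
k = 24: σ(24) = 60; 60 ≥ 264/5.
So k = 24 is the smallest counterexample.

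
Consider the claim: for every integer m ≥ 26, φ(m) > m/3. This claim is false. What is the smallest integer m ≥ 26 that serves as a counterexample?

m = 30

m = 26: φ(26) = 12 and 26/3 = 26/3, so φ(26) > 26/3.
m = 27: φ(27) = 18 and 27/3 = 9, so φ(27) > 27/3.
m = 28: φ(28) = 12 and 28/3 = 28/3, so φ(28) > 28/3.
m = 29: φ(29) = 28 and 29/3 = 29/3, so φ(29) > 29/3.
m = 30: φ(30) = 8 and 30/3 = 10, so φ(30) ≤ 30/3.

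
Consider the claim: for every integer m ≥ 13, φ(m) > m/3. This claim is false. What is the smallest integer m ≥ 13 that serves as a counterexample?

m = 18

A counterexample is any integer m ≥ 13 such that the claim fails; we check each in order.
The first 5 eligible values, up to m = 17, all satisfy the conclusion.
m = 18: φ(18) = 6 and 18/3 = 6, so φ(18) ≤ 18/3.
Thus m = 18 disproves the claim, and no smaller m works.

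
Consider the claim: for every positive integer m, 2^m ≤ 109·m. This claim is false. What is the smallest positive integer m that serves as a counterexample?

The first 10 eligible values, up to m = 10, all satisfy the conclusion.
m = 11: 2^m = 2048 and 109·m = 1199, so 2048 > 1199.
Thus m = 11 disproves the claim, and no smaller m works.

m = 11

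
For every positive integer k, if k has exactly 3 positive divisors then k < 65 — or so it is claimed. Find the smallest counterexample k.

Check each positive integer k in order until k has exactly 3 positive divisors but the claim fails.
The first 4 eligible values, up to k = 49, all satisfy the conclusion.
k = 121: τ(121) = 3; 121 ≥ 65.
So k = 121 is the smallest counterexample.

k = 121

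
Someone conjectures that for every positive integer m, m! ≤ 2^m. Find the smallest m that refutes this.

A counterexample is any positive integer m such that m! > 2^m; we check each in order.
m = 1: m! = 1 and 2^m = 2, so 1 ≤ 2.
m = 2: m! = 2 and 2^m = 4, so 2 ≤ 4.
m = 3: m! = 6 and 2^m = 8, so 6 ≤ 8.
m = 4: m! = 24 and 2^m = 16, so 24 > 16.
So m = 4 is the smallest counterexample.

m = 4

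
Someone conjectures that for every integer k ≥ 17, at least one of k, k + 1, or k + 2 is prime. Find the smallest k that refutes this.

Check each integer k ≥ 17 in order until k, k + 1, k + 2 are all composite.
k = 17: 17 is prime.
k = 18: 19 is prime.
k = 19: 19 is prime.
k = 20: 20 = 2 × 10; 21 = 3 × 7; 22 = 2 × 11 — all composite.
Thus k = 20 disproves the claim, and no smaller k works.

k = 20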